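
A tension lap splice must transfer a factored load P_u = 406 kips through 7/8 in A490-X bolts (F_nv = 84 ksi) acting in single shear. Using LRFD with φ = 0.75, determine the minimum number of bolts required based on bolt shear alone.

A_b = π·0.875²/4 = 0.6013 in².
Per-bolt design strength φR_n = 0.75 × 84 × 0.6013 × 1 = 37.88 kips.
n ≥ 406 / 37.88 = 10.72 → use 11 bolts.

11 bolts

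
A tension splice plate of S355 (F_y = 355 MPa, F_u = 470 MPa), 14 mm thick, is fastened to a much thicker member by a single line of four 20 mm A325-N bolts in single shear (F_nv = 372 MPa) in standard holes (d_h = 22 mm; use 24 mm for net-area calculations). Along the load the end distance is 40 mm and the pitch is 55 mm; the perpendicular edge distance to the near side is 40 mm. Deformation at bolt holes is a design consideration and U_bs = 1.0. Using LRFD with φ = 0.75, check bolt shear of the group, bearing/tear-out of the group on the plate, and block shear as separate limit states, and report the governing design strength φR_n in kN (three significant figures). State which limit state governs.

Bolt shear: A_b = π·20²/4 = 314.2 mm²; R_n = 372 × 314.2 × 4 × 1 / 1000 = 467.5 kN → 0.75 × 467.5 = 351 kN.
Bearing: edge l_c = 29, r_n = 229 kN; interior l_c = 33, r_n = 260.6 kN; R_n = 229 + 3·260.6 = 1011 kN → 758 kN.
Block shear: A_gv = 2870, A_nv = 1694, A_nt = 392 mm²; R_n = min(0.6F_uA_nv, 0.6F_yA_gv) + U_bs·F_u·A_nt = 661.9 kN → 496 kN.
Bolt shear governs: 351 kN.

351 kN (bolt shear governs)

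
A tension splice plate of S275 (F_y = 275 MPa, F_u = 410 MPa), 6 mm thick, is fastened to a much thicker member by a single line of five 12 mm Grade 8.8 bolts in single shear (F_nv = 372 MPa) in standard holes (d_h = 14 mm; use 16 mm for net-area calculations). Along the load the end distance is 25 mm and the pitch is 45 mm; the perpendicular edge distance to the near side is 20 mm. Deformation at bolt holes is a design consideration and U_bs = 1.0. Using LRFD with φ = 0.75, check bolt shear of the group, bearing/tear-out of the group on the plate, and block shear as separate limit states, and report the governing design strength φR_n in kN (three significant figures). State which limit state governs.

158 kN (bolt shear governs)

Bolt shear: A_b = π·12²/4 = 113.1 mm²; R_n = 372 × 113.1 × 5 × 1 / 1000 = 210.4 kN → 0.75 × 210.4 = 158 kN.
Bearing: edge l_c = 18, r_n = 53.14 kN; interior l_c = 31, r_n = 70.85 kN; R_n = 53.14 + 4·70.85 = 336.5 kN → 252 kN.
Block shear: A_gv = 1230, A_nv = 798, A_nt = 72 mm²; R_n = min(0.6F_uA_nv, 0.6F_yA_gv) + U_bs·F_u·A_nt = 225.8 kN → 169 kN.
Bolt shear governs: 158 kN.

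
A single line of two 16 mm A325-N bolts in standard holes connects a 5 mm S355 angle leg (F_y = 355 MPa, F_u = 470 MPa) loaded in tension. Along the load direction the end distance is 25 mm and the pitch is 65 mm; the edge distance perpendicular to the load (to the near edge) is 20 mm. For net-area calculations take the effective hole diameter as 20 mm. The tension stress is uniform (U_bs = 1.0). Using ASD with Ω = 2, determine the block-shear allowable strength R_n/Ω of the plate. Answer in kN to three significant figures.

Shear plane L_v = 25 + 1·65 = 90 mm; A_gv = 90 × 5 = 450 mm².
A_nv = (90 − 1.5·20) × 5 = 300 mm².
A_nt = (20 − 0.5·20) × 5 = 50 mm².
0.6 F_u A_nv = 84.6 kN; 0.6 F_y A_gv = 95.85 kN → shear rupture governs the shear term.
R_n = 84.6 + 1.0 × 470 × 50 / 1000 = 108.1 kN.
Allowable strength R_n/Ω = 108.1 / 2 = 54.1 kN.

54.1 kN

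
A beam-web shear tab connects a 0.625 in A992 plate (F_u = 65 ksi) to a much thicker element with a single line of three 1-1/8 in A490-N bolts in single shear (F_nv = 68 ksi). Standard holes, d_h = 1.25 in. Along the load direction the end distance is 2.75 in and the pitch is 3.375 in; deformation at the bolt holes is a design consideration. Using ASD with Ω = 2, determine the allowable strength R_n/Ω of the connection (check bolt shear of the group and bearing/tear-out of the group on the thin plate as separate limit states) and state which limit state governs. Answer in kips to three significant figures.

Bolt shear: A_b = π·1.125²/4 = 0.994 in²; R_n = 68 × 0.994 × 3 × 1 = 202.8 kips → 202.8 / 2 = 101 kips.
Bearing (1.2 l_c t F_u ≤ 2.4 d t F_u): upper limit = 2.4·1.125·0.625·65 = 109.7 kips.
  Edge l_c = 2.75 − 1.25/2 = 2.125 → r_n = 103.6 kips; interior l_c = 3.375 − 1.25 = 2.125 → r_n = 103.6 kips.
  R_n,bearing = 1·103.6 + 2·103.6 = 310.8 kips → 310.8 / 2 = 155 kips.
Bolt shear governs: 101 kips.

101 kips (bolt shear governs)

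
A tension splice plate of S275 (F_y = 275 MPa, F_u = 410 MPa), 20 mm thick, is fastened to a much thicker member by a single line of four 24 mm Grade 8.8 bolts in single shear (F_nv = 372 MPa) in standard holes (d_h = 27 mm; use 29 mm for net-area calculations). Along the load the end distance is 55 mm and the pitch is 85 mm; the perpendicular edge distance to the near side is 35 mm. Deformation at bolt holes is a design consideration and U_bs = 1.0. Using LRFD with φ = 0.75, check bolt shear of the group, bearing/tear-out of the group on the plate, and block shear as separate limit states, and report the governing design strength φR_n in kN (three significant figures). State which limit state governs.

Bolt shear: A_b = π·24²/4 = 452.4 mm²; R_n = 372 × 452.4 × 4 × 1 / 1000 = 673.2 kN → 0.75 × 673.2 = 505 kN.
Bearing: edge l_c = 41.5, r_n = 408.4 kN; interior l_c = 58, r_n = 472.3 kN; R_n = 408.4 + 3·472.3 = 1825 kN → 1370 kN.
Block shear: A_gv = 6200, A_nv = 4170, A_nt = 410 mm²; R_n = min(0.6F_uA_nv, 0.6F_yA_gv) + U_bs·F_u·A_nt = 1191 kN → 893 kN.
Bolt shear governs: 505 kN.

505 kN (bolt shear governs)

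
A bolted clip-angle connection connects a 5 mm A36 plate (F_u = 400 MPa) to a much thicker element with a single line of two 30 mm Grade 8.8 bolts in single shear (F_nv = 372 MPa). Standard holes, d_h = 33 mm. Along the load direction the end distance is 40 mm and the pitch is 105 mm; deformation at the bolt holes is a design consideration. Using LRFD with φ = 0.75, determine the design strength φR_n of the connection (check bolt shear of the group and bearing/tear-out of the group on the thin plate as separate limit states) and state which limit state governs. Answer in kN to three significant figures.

Bolt shear: A_b = π·30²/4 = 706.9 mm²; R_n = 372 × 706.9 × 2 × 1 / 1000 = 525.9 kN → 0.75 × 525.9 = 394 kN.
Bearing (1.2 l_c t F_u ≤ 2.4 d t F_u): upper limit = 2.4·30·5·400 / 1000 = 144 kN.
  Edge l_c = 40 − 33/2 = 23.5 → r_n = 56.4 kN; interior l_c = 105 − 33 = 72 → r_n = 144 kN.
  R_n,bearing = 1·56.4 + 1·144 = 200.4 kN → 0.75 × 200.4 = 150 kN.
Bearing governs: 150 kN.

150 kN (bearing governs)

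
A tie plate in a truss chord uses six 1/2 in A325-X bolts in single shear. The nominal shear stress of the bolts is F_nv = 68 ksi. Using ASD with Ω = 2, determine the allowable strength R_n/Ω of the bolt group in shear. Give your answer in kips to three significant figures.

40.1 kips

A_b = π × 0.5² / 4 = 0.1963 in².
R_n = F_nv · A_b · n · n_s = 68 × 0.1963 × 6 × 1 = 80.11 kips.
Allowable strength R_n/Ω = 80.11 / 2 = 40.1 kips.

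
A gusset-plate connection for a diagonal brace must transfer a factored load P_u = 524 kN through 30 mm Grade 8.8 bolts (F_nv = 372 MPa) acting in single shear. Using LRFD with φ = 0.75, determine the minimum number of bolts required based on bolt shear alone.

3 bolts

A_b = π·30²/4 = 706.9 mm².
Per-bolt design strength φR_n = 0.75 × 372 × 706.9 × 1 / 1000 = 197.2 kN.
n ≥ 524 / 197.2 = 2.657 → use 3 bolts.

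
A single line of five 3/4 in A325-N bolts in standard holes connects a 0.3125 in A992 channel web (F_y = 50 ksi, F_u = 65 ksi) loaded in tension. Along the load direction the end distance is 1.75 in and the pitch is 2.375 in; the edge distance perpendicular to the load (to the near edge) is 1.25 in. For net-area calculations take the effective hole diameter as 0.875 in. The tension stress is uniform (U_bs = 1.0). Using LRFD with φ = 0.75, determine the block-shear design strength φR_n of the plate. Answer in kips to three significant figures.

Shear plane L_v = 1.75 + 4·2.375 = 11.25 in; A_gv = 11.25 × 0.3125 = 3.516 in².
A_nv = (11.25 − 4.5·0.875) × 0.3125 = 2.285 in².
A_nt = (1.25 − 0.5·0.875) × 0.3125 = 0.2539 in².
0.6 F_u A_nv = 89.12 kips; 0.6 F_y A_gv = 105.5 kips → shear rupture governs the shear term.
R_n = 89.12 + 1.0 × 65 × 0.2539 = 105.6 kips.
Design strength φR_n = 0.75 × 105.6 = 79.2 kips.

79.2 kips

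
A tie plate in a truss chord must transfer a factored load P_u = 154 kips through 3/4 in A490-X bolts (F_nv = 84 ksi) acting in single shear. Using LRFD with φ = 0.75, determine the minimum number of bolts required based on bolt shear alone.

A_b = π·0.75²/4 = 0.4418 in².
Per-bolt design strength φR_n = 0.75 × 84 × 0.4418 × 1 = 27.83 kips.
n ≥ 154 / 27.83 = 5.533 → use 6 bolts.

6 bolts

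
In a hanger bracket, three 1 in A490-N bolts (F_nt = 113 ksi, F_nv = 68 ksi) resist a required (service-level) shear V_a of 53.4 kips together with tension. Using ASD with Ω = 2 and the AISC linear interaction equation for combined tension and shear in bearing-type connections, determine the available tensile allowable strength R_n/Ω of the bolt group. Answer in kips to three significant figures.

84.3 kips

A_b = π·1²/4 = 0.7854 in²; f_rv = 53.4 / (3 × 0.7854) = 22.66 ksi.
F'_nt = 1.3 F_nt − (Ω F_nt / F_nv) f_rv = 1.3·113 − (2·113/68)·22.66 = 71.58 ksi, capped at F_nt → F'_nt = 71.58 ksi.
R_n = F'_nt · A_b · n = 71.58 × 0.7854 × 3 = 168.6 kips.
Allowable strength R_n/Ω = 168.6 / 2 = 84.3 kips.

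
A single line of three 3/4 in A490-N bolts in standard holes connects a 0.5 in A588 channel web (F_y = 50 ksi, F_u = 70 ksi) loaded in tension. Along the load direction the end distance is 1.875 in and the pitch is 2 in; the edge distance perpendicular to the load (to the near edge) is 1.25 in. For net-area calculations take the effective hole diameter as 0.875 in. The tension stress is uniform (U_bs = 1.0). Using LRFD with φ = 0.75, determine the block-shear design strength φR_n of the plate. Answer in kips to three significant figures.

79.4 kips

Shear plane L_v = 1.875 + 2·2 = 5.875 in; A_gv = 5.875 × 0.5 = 2.938 in².
A_nv = (5.875 − 2.5·0.875) × 0.5 = 1.844 in².
A_nt = (1.25 − 0.5·0.875) × 0.5 = 0.4062 in².
0.6 F_u A_nv = 77.44 kips; 0.6 F_y A_gv = 88.12 kips → shear rupture governs the shear term.
R_n = 77.44 + 1.0 × 70 × 0.4062 = 105.9 kips.
Design strength φR_n = 0.75 × 105.9 = 79.4 kips.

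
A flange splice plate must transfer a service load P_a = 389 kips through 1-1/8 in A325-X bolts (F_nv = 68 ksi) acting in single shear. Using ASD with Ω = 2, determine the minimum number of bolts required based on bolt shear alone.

12 bolts

A_b = π·1.125²/4 = 0.994 in².
Per-bolt allowable strength R_n/Ω = 68 × 0.994 × 1 / 2 = 33.8 kips.
n ≥ 389 / 33.8 = 11.51 → use 12 bolts.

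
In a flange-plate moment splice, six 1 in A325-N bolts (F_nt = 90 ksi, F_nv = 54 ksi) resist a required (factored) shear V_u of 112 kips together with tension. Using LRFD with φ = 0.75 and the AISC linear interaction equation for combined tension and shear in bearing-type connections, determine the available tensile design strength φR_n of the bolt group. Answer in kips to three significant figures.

A_b = π·1²/4 = 0.7854 in²; f_rv = 112 / (6 × 0.7854) = 23.77 ksi.
F'_nt = 1.3 F_nt − (F_nt / φF_nv) f_rv = 1.3·90 − (90/(0.75·54))·23.77 = 64.18 ksi, capped at F_nt → F'_nt = 64.18 ksi.
R_n = F'_nt · A_b · n = 64.18 × 0.7854 × 6 = 302.5 kips.
Design strength φR_n = 0.75 × 302.5 = 227 kips.

227 kips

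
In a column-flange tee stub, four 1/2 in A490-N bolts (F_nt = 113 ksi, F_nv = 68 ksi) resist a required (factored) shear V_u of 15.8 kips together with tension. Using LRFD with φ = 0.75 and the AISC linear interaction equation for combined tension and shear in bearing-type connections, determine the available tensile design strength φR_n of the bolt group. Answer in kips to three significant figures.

A_b = π·0.5²/4 = 0.1963 in²; f_rv = 15.8 / (4 × 0.1963) = 20.12 ksi.
F'_nt = 1.3 F_nt − (F_nt / φF_nv) f_rv = 1.3·113 − (113/(0.75·68))·20.12 = 102.3 ksi, capped at F_nt → F'_nt = 102.3 ksi.
R_n = F'_nt · A_b · n = 102.3 × 0.1963 × 4 = 80.37 kips.
Design strength φR_n = 0.75 × 80.37 = 60.3 kips.

60.3 kips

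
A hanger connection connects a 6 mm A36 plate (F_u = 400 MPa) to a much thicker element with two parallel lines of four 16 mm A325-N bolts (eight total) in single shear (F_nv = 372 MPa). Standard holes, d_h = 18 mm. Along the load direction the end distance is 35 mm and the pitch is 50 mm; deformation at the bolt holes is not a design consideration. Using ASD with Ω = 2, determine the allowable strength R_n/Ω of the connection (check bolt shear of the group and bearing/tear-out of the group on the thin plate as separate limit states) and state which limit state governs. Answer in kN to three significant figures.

Bolt shear: A_b = π·16²/4 = 201.1 mm²; R_n = 372 × 201.1 × 8 × 1 / 1000 = 598.4 kN → 598.4 / 2 = 299 kN.
Bearing (1.5 l_c t F_u ≤ 3.0 d t F_u): upper limit = 3.0·16·6·400 / 1000 = 115.2 kN.
  Edge l_c = 35 − 18/2 = 26 → r_n = 93.6 kN; interior l_c = 50 − 18 = 32 → r_n = 115.2 kN.
  R_n,bearing = 2·93.6 + 6·115.2 = 878.4 kN → 878.4 / 2 = 439 kN.
Bolt shear governs: 299 kN.

299 kN (bolt shear governs)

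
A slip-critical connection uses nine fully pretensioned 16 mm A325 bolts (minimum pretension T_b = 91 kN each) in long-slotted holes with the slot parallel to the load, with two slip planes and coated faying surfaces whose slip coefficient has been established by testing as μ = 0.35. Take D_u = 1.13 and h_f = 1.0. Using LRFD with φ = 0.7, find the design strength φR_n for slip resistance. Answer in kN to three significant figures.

R_n = μ · D_u · h_f · T_b · n_s · n_b = 0.35 × 1.13 × 1.0 × 91 × 2 × 9 = 647.8 kN.
Design strength φR_n = 0.7 × 647.8 = 453 kN.

453 kN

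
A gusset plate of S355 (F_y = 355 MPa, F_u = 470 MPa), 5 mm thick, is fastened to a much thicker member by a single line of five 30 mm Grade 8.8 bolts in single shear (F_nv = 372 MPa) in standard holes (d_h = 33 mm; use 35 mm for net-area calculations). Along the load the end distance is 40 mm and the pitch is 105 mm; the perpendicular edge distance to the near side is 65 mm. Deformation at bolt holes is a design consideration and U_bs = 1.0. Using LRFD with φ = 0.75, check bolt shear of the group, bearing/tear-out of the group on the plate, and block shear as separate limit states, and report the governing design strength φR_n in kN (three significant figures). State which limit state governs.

Bolt shear: A_b = π·30²/4 = 706.9 mm²; R_n = 372 × 706.9 × 5 × 1 / 1000 = 1315 kN → 0.75 × 1315 = 986 kN.
Bearing: edge l_c = 23.5, r_n = 66.27 kN; interior l_c = 72, r_n = 169.2 kN; R_n = 66.27 + 4·169.2 = 743.1 kN → 557 kN.
Block shear: A_gv = 2300, A_nv = 1512, A_nt = 237.5 mm²; R_n = min(0.6F_uA_nv, 0.6F_yA_gv) + U_bs·F_u·A_nt = 538.1 kN → 404 kN.
Block shear governs: 404 kN.

404 kN (block shear governs)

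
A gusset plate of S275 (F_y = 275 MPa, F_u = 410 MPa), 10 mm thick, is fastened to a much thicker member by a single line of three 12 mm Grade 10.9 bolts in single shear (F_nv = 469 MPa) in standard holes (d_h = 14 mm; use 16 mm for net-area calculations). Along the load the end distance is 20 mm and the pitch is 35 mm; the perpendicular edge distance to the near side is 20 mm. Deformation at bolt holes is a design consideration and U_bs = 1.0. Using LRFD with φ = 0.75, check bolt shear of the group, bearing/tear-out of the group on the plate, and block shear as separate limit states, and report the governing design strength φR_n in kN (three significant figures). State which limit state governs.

Bolt shear: A_b = π·12²/4 = 113.1 mm²; R_n = 469 × 113.1 × 3 × 1 / 1000 = 159.1 kN → 0.75 × 159.1 = 119 kN.
Bearing: edge l_c = 13, r_n = 63.96 kN; interior l_c = 21, r_n = 103.3 kN; R_n = 63.96 + 2·103.3 = 270.6 kN → 203 kN.
Block shear: A_gv = 900, A_nv = 500, A_nt = 120 mm²; R_n = min(0.6F_uA_nv, 0.6F_yA_gv) + U_bs·F_u·A_nt = 172.2 kN → 129 kN.
Bolt shear governs: 119 kN.

119 kN (bolt shear governs)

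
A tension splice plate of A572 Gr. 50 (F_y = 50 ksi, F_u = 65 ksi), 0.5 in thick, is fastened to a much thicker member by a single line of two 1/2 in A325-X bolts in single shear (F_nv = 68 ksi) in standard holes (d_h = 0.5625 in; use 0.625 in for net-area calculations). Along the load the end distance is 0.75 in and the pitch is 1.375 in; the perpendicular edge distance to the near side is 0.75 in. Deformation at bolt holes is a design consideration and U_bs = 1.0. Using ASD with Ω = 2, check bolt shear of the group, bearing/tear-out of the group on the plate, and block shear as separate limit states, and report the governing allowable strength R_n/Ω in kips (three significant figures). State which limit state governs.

Bolt shear: A_b = π·0.5²/4 = 0.1963 in²; R_n = 68 × 0.1963 × 2 × 1 = 26.7 kips → 26.7 / 2 = 13.4 kips.
Bearing: edge l_c = 0.4688, r_n = 18.28 kips; interior l_c = 0.8125, r_n = 31.69 kips; R_n = 18.28 + 1·31.69 = 49.97 kips → 25 kips.
Block shear: A_gv = 1.062, A_nv = 0.5938, A_nt = 0.2188 in²; R_n = min(0.6F_uA_nv, 0.6F_yA_gv) + U_bs·F_u·A_nt = 37.38 kips → 18.7 kips.
Bolt shear governs: 13.4 kips.

13.4 kips (bolt shear governs)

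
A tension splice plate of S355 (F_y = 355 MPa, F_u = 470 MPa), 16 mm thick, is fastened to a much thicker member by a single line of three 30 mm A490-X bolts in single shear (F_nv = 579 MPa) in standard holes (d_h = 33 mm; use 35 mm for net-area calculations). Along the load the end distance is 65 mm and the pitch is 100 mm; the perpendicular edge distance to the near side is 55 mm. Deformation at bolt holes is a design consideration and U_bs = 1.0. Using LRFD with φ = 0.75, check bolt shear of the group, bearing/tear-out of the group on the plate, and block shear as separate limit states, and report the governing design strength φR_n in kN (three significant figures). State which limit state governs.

Bolt shear: A_b = π·30²/4 = 706.9 mm²; R_n = 579 × 706.9 × 3 × 1 / 1000 = 1228 kN → 0.75 × 1228 = 921 kN.
Bearing: edge l_c = 48.5, r_n = 437.7 kN; interior l_c = 67, r_n = 541.4 kN; R_n = 437.7 + 2·541.4 = 1521 kN → 1140 kN.
Block shear: A_gv = 4240, A_nv = 2840, A_nt = 600 mm²; R_n = min(0.6F_uA_nv, 0.6F_yA_gv) + U_bs·F_u·A_nt = 1083 kN → 812 kN.
Block shear governs: 812 kN.

812 kN (block shear governs)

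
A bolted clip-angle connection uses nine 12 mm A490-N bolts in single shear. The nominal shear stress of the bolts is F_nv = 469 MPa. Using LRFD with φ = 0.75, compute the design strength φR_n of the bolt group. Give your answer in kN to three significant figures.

358 kN

A_b = π × 12² / 4 = 113.1 mm².
R_n = F_nv · A_b · n · n_s = 469 × 113.1 × 9 × 1 / 1000 = 477.4 kN.
Design strength φR_n = 0.75 × 477.4 = 358 kN.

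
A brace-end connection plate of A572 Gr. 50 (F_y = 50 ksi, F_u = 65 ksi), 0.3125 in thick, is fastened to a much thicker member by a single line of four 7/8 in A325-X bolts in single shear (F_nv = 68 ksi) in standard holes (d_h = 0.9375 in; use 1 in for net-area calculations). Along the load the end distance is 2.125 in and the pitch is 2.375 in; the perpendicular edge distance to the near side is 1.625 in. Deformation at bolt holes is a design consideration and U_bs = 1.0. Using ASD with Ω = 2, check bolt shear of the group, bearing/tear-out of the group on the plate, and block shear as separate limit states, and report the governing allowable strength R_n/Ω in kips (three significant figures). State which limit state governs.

Bolt shear: A_b = π·0.875²/4 = 0.6013 in²; R_n = 68 × 0.6013 × 4 × 1 = 163.6 kips → 163.6 / 2 = 81.8 kips.
Bearing: edge l_c = 1.656, r_n = 40.37 kips; interior l_c = 1.438, r_n = 35.04 kips; R_n = 40.37 + 3·35.04 = 145.5 kips → 72.7 kips.
Block shear: A_gv = 2.891, A_nv = 1.797, A_nt = 0.3516 in²; R_n = min(0.6F_uA_nv, 0.6F_yA_gv) + U_bs·F_u·A_nt = 92.93 kips → 46.5 kips.
Block shear governs: 46.5 kips.

46.5 kips (block shear governs)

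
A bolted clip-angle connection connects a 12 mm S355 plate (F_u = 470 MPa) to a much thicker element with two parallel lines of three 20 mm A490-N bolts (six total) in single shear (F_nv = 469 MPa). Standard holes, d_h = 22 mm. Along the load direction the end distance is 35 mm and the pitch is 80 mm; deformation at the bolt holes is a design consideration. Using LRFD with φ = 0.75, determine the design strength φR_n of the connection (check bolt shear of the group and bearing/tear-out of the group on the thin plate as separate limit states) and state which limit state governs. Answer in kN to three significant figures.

Bolt shear: A_b = π·20²/4 = 314.2 mm²; R_n = 469 × 314.2 × 6 × 1 / 1000 = 884 kN → 0.75 × 884 = 663 kN.
Bearing (1.2 l_c t F_u ≤ 2.4 d t F_u): upper limit = 2.4·20·12·470 / 1000 = 270.7 kN.
  Edge l_c = 35 − 22/2 = 24 → r_n = 162.4 kN; interior l_c = 80 − 22 = 58 → r_n = 270.7 kN.
  R_n,bearing = 2·162.4 + 4·270.7 = 1408 kN → 0.75 × 1408 = 1060 kN.
Bolt shear governs: 663 kN.

663 kN (bolt shear governs)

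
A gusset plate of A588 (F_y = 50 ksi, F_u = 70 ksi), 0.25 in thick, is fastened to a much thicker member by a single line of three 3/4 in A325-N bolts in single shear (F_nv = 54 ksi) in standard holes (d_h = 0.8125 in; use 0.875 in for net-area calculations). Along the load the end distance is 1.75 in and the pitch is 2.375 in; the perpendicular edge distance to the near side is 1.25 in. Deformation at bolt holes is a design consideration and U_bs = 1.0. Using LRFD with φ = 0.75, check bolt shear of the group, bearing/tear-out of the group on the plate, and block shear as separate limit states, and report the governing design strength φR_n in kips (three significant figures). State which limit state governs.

44.6 kips (block shear governs)

Bolt shear: A_b = π·0.75²/4 = 0.4418 in²; R_n = 54 × 0.4418 × 3 × 1 = 71.57 kips → 0.75 × 71.57 = 53.7 kips.
Bearing: edge l_c = 1.344, r_n = 28.22 kips; interior l_c = 1.562, r_n = 31.5 kips; R_n = 28.22 + 2·31.5 = 91.22 kips → 68.4 kips.
Block shear: A_gv = 1.625, A_nv = 1.078, A_nt = 0.2031 in²; R_n = min(0.6F_uA_nv, 0.6F_yA_gv) + U_bs·F_u·A_nt = 59.5 kips → 44.6 kips.
Block shear governs: 44.6 kips.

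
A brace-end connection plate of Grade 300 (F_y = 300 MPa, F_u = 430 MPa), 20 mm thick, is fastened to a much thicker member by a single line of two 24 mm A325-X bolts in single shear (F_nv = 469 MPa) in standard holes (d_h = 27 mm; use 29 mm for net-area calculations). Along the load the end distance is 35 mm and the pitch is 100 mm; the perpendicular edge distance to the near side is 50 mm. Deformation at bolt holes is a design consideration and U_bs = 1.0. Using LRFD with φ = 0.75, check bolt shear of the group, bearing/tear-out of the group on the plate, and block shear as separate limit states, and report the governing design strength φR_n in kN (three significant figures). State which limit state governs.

318 kN (bolt shear governs)

Bolt shear: A_b = π·24²/4 = 452.4 mm²; R_n = 469 × 452.4 × 2 × 1 / 1000 = 424.3 kN → 0.75 × 424.3 = 318 kN.
Bearing: edge l_c = 21.5, r_n = 221.9 kN; interior l_c = 73, r_n = 495.4 kN; R_n = 221.9 + 1·495.4 = 717.2 kN → 538 kN.
Block shear: A_gv = 2700, A_nv = 1830, A_nt = 710 mm²; R_n = min(0.6F_uA_nv, 0.6F_yA_gv) + U_bs·F_u·A_nt = 777.4 kN → 583 kN.
Bolt shear governs: 318 kN.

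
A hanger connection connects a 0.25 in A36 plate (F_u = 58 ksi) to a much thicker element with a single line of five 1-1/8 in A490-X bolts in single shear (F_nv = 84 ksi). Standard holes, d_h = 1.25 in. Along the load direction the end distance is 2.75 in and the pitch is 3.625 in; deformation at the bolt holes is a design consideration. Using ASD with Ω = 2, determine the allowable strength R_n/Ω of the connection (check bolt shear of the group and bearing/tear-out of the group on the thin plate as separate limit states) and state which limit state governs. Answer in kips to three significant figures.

96.8 kips (bearing governs)

Bolt shear: A_b = π·1.125²/4 = 0.994 in²; R_n = 84 × 0.994 × 5 × 1 = 417.5 kips → 417.5 / 2 = 209 kips.
Bearing (1.2 l_c t F_u ≤ 2.4 d t F_u): upper limit = 2.4·1.125·0.25·58 = 39.15 kips.
  Edge l_c = 2.75 − 1.25/2 = 2.125 → r_n = 36.97 kips; interior l_c = 3.625 − 1.25 = 2.375 → r_n = 39.15 kips.
  R_n,bearing = 1·36.97 + 4·39.15 = 193.6 kips → 193.6 / 2 = 96.8 kips.
Bearing governs: 96.8 kips.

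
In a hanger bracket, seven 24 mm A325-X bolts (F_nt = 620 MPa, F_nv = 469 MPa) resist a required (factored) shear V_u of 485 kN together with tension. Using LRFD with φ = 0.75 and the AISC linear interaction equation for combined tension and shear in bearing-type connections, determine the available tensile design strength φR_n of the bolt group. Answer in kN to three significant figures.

A_b = π·24²/4 = 452.4 mm²; f_rv = 485 × 1000 / (7 × 452.4) = 153.2 MPa.
F'_nt = 1.3 F_nt − (F_nt / φF_nv) f_rv = 1.3·620 − (620/(0.75·469))·153.2 = 536 MPa, capped at F_nt → F'_nt = 536 MPa.
R_n = F'_nt · A_b · n = 536 × 452.4 × 7 / 1000 = 1698 kN.
Design strength φR_n = 0.75 × 1698 = 1270 kN.

1270 kN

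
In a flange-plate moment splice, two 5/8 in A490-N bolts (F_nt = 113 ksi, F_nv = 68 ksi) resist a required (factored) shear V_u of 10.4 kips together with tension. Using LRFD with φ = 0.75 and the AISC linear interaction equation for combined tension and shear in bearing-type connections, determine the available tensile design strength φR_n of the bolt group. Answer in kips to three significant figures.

A_b = π·0.625²/4 = 0.3068 in²; f_rv = 10.4 / (2 × 0.3068) = 16.95 ksi.
F'_nt = 1.3 F_nt − (F_nt / φF_nv) f_rv = 1.3·113 − (113/(0.75·68))·16.95 = 109.3 ksi, capped at F_nt → F'_nt = 109.3 ksi.
R_n = F'_nt · A_b · n = 109.3 × 0.3068 × 2 = 67.09 kips.
Design strength φR_n = 0.75 × 67.09 = 50.3 kips.

50.3 kips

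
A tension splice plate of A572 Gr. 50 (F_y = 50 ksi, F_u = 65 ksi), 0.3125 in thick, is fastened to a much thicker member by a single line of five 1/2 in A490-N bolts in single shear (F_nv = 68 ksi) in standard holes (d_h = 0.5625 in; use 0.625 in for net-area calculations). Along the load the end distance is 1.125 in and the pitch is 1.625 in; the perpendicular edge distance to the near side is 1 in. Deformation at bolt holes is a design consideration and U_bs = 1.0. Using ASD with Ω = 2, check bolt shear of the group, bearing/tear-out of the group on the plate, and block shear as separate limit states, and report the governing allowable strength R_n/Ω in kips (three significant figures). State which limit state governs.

33.4 kips (bolt shear governs)

Bolt shear: A_b = π·0.5²/4 = 0.1963 in²; R_n = 68 × 0.1963 × 5 × 1 = 66.76 kips → 66.76 / 2 = 33.4 kips.
Bearing: edge l_c = 0.8438, r_n = 20.57 kips; interior l_c = 1.062, r_n = 24.38 kips; R_n = 20.57 + 4·24.38 = 118.1 kips → 59 kips.
Block shear: A_gv = 2.383, A_nv = 1.504, A_nt = 0.2148 in²; R_n = min(0.6F_uA_nv, 0.6F_yA_gv) + U_bs·F_u·A_nt = 72.62 kips → 36.3 kips.
Bolt shear governs: 33.4 kips.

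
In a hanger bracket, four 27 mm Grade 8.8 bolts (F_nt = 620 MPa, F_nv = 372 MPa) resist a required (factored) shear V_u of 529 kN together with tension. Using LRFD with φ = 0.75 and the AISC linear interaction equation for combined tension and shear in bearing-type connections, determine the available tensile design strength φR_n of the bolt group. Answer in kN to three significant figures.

503 kN

A_b = π·27²/4 = 572.6 mm²; f_rv = 529 × 1000 / (4 × 572.6) = 231 MPa.
F'_nt = 1.3 F_nt − (F_nt / φF_nv) f_rv = 1.3·620 − (620/(0.75·372))·231 = 292.7 MPa, capped at F_nt → F'_nt = 292.7 MPa.
R_n = F'_nt · A_b · n = 292.7 × 572.6 × 4 / 1000 = 670.4 kN.
Design strength φR_n = 0.75 × 670.4 = 503 kN.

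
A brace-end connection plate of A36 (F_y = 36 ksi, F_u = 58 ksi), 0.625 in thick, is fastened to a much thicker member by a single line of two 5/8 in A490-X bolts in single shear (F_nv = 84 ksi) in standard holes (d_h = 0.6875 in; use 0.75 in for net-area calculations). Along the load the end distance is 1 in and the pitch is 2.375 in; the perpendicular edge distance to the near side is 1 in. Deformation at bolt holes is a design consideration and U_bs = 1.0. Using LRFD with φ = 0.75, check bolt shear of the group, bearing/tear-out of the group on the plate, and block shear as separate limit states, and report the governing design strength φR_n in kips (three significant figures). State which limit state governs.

Bolt shear: A_b = π·0.625²/4 = 0.3068 in²; R_n = 84 × 0.3068 × 2 × 1 = 51.54 kips → 0.75 × 51.54 = 38.7 kips.
Bearing: edge l_c = 0.6562, r_n = 28.55 kips; interior l_c = 1.688, r_n = 54.38 kips; R_n = 28.55 + 1·54.38 = 82.92 kips → 62.2 kips.
Block shear: A_gv = 2.109, A_nv = 1.406, A_nt = 0.3906 in²; R_n = min(0.6F_uA_nv, 0.6F_yA_gv) + U_bs·F_u·A_nt = 68.22 kips → 51.2 kips.
Bolt shear governs: 38.7 kips.

38.7 kips (bolt shear governs)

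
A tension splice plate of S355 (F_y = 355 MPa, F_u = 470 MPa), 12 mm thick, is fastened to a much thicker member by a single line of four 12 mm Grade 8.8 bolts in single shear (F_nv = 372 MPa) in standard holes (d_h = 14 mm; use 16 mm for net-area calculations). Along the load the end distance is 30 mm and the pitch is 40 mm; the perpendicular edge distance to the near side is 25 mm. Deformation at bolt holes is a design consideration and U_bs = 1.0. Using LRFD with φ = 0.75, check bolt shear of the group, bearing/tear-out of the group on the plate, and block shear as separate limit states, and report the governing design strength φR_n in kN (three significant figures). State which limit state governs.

126 kN (bolt shear governs)

Bolt shear: A_b = π·12²/4 = 113.1 mm²; R_n = 372 × 113.1 × 4 × 1 / 1000 = 168.3 kN → 0.75 × 168.3 = 126 kN.
Bearing: edge l_c = 23, r_n = 155.7 kN; interior l_c = 26, r_n = 162.4 kN; R_n = 155.7 + 3·162.4 = 643 kN → 482 kN.
Block shear: A_gv = 1800, A_nv = 1128, A_nt = 204 mm²; R_n = min(0.6F_uA_nv, 0.6F_yA_gv) + U_bs·F_u·A_nt = 414 kN → 310 kN.
Bolt shear governs: 126 kN.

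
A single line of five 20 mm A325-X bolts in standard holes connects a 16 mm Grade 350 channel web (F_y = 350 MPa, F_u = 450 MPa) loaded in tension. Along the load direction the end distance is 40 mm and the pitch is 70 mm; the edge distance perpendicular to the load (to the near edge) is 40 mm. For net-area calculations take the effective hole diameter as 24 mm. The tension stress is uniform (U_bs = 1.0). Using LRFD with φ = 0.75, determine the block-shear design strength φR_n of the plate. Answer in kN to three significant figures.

Shear plane L_v = 40 + 4·70 = 320 mm; A_gv = 320 × 16 = 5120 mm².
A_nv = (320 − 4.5·24) × 16 = 3392 mm².
A_nt = (40 − 0.5·24) × 16 = 448 mm².
0.6 F_u A_nv = 915.8 kN; 0.6 F_y A_gv = 1075 kN → shear rupture governs the shear term.
R_n = 915.8 + 1.0 × 450 × 448 / 1000 = 1117 kN.
Design strength φR_n = 0.75 × 1117 = 838 kN.

838 kN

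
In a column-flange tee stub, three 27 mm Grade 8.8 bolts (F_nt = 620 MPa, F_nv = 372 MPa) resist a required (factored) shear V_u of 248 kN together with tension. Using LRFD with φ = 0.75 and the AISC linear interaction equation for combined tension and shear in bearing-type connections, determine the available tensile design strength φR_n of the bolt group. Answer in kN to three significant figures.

A_b = π·27²/4 = 572.6 mm²; f_rv = 248 × 1000 / (3 × 572.6) = 144.4 MPa.
F'_nt = 1.3 F_nt − (F_nt / φF_nv) f_rv = 1.3·620 − (620/(0.75·372))·144.4 = 485.2 MPa, capped at F_nt → F'_nt = 485.2 MPa.
R_n = F'_nt · A_b · n = 485.2 × 572.6 × 3 / 1000 = 833.3 kN.
Design strength φR_n = 0.75 × 833.3 = 625 kN.

625 kN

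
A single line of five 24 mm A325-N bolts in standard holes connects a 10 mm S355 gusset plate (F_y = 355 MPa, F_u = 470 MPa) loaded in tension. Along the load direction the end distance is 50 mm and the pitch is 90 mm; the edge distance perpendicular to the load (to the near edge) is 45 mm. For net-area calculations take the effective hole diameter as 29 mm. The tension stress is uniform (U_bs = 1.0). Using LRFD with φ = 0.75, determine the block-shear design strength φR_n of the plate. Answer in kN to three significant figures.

Shear plane L_v = 50 + 4·90 = 410 mm; A_gv = 410 × 10 = 4100 mm².
A_nv = (410 − 4.5·29) × 10 = 2795 mm².
A_nt = (45 − 0.5·29) × 10 = 305 mm².
0.6 F_u A_nv = 788.2 kN; 0.6 F_y A_gv = 873.3 kN → shear rupture governs the shear term.
R_n = 788.2 + 1.0 × 470 × 305 / 1000 = 931.5 kN.
Design strength φR_n = 0.75 × 931.5 = 699 kN.

699 kN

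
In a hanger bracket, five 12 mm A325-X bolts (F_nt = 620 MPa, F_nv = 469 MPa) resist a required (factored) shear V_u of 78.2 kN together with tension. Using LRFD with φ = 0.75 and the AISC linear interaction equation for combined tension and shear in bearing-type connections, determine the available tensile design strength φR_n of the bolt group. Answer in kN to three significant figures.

238 kN

A_b = π·12²/4 = 113.1 mm²; f_rv = 78.2 × 1000 / (5 × 113.1) = 138.3 MPa.
F'_nt = 1.3 F_nt − (F_nt / φF_nv) f_rv = 1.3·620 − (620/(0.75·469))·138.3 = 562.3 MPa, capped at F_nt → F'_nt = 562.3 MPa.
R_n = F'_nt · A_b · n = 562.3 × 113.1 × 5 / 1000 = 317.9 kN.
Design strength φR_n = 0.75 × 317.9 = 238 kN.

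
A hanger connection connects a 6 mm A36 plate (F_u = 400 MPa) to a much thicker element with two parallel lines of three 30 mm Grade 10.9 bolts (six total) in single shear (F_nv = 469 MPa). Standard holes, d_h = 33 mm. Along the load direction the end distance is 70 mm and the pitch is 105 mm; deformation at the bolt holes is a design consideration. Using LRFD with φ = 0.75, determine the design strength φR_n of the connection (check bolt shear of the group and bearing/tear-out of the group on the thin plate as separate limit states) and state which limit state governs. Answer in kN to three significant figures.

Bolt shear: A_b = π·30²/4 = 706.9 mm²; R_n = 469 × 706.9 × 6 × 1 / 1000 = 1989 kN → 0.75 × 1989 = 1490 kN.
Bearing (1.2 l_c t F_u ≤ 2.4 d t F_u): upper limit = 2.4·30·6·400 / 1000 = 172.8 kN.
  Edge l_c = 70 − 33/2 = 53.5 → r_n = 154.1 kN; interior l_c = 105 − 33 = 72 → r_n = 172.8 kN.
  R_n,bearing = 2·154.1 + 4·172.8 = 999.4 kN → 0.75 × 999.4 = 750 kN.
Bearing governs: 750 kN.

750 kN (bearing governs)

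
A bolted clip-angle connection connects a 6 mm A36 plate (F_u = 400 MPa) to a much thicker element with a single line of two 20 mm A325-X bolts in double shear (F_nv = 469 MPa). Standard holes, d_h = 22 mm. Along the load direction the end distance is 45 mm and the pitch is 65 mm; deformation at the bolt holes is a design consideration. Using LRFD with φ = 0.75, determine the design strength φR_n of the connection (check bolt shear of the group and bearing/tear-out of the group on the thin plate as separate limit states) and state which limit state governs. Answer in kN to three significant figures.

Bolt shear: A_b = π·20²/4 = 314.2 mm²; R_n = 469 × 314.2 × 2 × 2 / 1000 = 589.4 kN → 0.75 × 589.4 = 442 kN.
Bearing (1.2 l_c t F_u ≤ 2.4 d t F_u): upper limit = 2.4·20·6·400 / 1000 = 115.2 kN.
  Edge l_c = 45 − 22/2 = 34 → r_n = 97.92 kN; interior l_c = 65 − 22 = 43 → r_n = 115.2 kN.
  R_n,bearing = 1·97.92 + 1·115.2 = 213.1 kN → 0.75 × 213.1 = 160 kN.
Bearing governs: 160 kN.

160 kN (bearing governs)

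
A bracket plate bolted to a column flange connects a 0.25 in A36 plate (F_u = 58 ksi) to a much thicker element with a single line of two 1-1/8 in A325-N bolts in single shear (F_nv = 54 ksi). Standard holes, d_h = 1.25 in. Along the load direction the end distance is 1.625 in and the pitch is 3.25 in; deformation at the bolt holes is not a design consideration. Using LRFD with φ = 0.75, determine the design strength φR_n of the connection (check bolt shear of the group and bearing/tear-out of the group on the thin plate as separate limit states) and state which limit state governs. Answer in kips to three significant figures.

48.9 kips (bearing governs)

Bolt shear: A_b = π·1.125²/4 = 0.994 in²; R_n = 54 × 0.994 × 2 × 1 = 107.4 kips → 0.75 × 107.4 = 80.5 kips.
Bearing (1.5 l_c t F_u ≤ 3.0 d t F_u): upper limit = 3.0·1.125·0.25·58 = 48.94 kips.
  Edge l_c = 1.625 − 1.25/2 = 1 → r_n = 21.75 kips; interior l_c = 3.25 − 1.25 = 2 → r_n = 43.5 kips.
  R_n,bearing = 1·21.75 + 1·43.5 = 65.25 kips → 0.75 × 65.25 = 48.9 kips.
Bearing governs: 48.9 kips.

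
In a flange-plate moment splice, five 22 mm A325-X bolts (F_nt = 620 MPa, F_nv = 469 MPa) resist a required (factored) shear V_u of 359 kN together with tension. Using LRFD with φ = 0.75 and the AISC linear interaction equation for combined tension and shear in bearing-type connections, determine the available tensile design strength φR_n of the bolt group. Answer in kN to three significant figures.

674 kN

A_b = π·22²/4 = 380.1 mm²; f_rv = 359 × 1000 / (5 × 380.1) = 188.9 MPa.
F'_nt = 1.3 F_nt − (F_nt / φF_nv) f_rv = 1.3·620 − (620/(0.75·469))·188.9 = 473.1 MPa, capped at F_nt → F'_nt = 473.1 MPa.
R_n = F'_nt · A_b · n = 473.1 × 380.1 × 5 / 1000 = 899.2 kN.
Design strength φR_n = 0.75 × 899.2 = 674 kN.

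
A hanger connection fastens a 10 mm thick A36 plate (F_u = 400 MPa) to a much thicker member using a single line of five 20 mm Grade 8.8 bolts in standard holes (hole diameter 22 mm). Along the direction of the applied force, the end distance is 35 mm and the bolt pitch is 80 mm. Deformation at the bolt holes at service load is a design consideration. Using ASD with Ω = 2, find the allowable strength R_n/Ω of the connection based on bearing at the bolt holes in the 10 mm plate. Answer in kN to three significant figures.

442 kN

Per bolt r_n = 1.2 l_c t F_u ≤ 2.4 d t F_u; upper limit = 2.4 × 20 × 10 × 400 / 1000 = 192 kN.
Edge bolt: l_c = 35 − 22/2 = 24 mm → 1.2 × 24 × 10 × 400 / 1000 = 115.2 → r_n = 115.2 kN.
Interior bolts: l_c = 80 − 22 = 58 mm → 1.2 × 58 × 10 × 400 / 1000 = 278.4 → r_n = 192 kN.
R_n = 1 × 115.2 + 4 × 192 = 883.2 kN.
Allowable strength R_n/Ω = 883.2 / 2 = 442 kN.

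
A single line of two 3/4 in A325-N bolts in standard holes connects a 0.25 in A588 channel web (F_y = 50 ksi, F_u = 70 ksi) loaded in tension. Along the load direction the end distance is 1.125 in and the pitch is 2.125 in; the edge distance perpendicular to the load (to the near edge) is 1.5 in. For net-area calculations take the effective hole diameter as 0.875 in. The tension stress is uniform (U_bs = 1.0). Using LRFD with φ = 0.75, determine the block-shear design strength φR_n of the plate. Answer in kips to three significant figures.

Shear plane L_v = 1.125 + 1·2.125 = 3.25 in; A_gv = 3.25 × 0.25 = 0.8125 in².
A_nv = (3.25 − 1.5·0.875) × 0.25 = 0.4844 in².
A_nt = (1.5 − 0.5·0.875) × 0.25 = 0.2656 in².
0.6 F_u A_nv = 20.34 kips; 0.6 F_y A_gv = 24.38 kips → shear rupture governs the shear term.
R_n = 20.34 + 1.0 × 70 × 0.2656 = 38.94 kips.
Design strength φR_n = 0.75 × 38.94 = 29.2 kips.

29.2 kips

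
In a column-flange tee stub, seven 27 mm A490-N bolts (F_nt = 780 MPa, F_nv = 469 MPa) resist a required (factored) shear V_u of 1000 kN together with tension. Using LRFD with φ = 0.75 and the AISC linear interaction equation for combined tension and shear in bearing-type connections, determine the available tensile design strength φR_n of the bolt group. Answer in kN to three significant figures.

A_b = π·27²/4 = 572.6 mm²; f_rv = 1000 × 1000 / (7 × 572.6) = 249.5 MPa.
F'_nt = 1.3 F_nt − (F_nt / φF_nv) f_rv = 1.3·780 − (780/(0.75·469))·249.5 = 460.7 MPa, capped at F_nt → F'_nt = 460.7 MPa.
R_n = F'_nt · A_b · n = 460.7 × 572.6 × 7 / 1000 = 1847 kN.
Design strength φR_n = 0.75 × 1847 = 1380 kN.

1380 kN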